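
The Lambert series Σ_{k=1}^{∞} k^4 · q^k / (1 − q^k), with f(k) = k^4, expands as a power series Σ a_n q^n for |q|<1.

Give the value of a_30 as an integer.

a_30 = 872644

d|30:{30,15,10,6,5,3,2,1}  Σf=810000+50625+10000+1296+625+81+16+1=872644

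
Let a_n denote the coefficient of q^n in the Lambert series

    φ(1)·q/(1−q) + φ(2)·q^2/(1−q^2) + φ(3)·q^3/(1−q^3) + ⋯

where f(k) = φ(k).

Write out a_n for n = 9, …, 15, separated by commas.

[q^9] φ(9)=6,φ(3)=2,φ(1)=1 ⇒ 9
n=10: 1·10 2·5 5·2 10·1  φ→[1+1+4+4]=10
n=11: 1·11 11·1  φ→[1+10]=11
d|12:{12,6,4,3,2,1}  Σφ=4+2+2+2+1+1=12
q^13  k|13↦φ(k): 13:12 1:1  a_13=13
[q^14] φ(14)=6,φ(7)=6,φ(2)=1,φ(1)=1 ⇒ 14
d|15:{1,3,5,15}  Σφ=1+2+4+8=15

9, 10, 11, 12, 13, 14, 15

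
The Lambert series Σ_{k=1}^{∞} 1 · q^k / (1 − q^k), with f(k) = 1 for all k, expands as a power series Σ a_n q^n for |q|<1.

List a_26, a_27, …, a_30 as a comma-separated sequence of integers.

[q^26] f(1)=1,f(2)=1,f(13)=1,f(26)=1 ⇒ 4
n=27: 1·27 3·9 9·3 27·1  f→[1+1+1+1]=4
d|28:{28,14,7,4,2,1}  Σf=1+1+1+1+1+1=6
d|29:{29,1}  Σf=1+1=2
q^30  k|30↦f(k): 30:1 15:1 10:1 6:1 5:1 3:1 2:1 1:1  a_30=8

4, 4, 6, 2, 8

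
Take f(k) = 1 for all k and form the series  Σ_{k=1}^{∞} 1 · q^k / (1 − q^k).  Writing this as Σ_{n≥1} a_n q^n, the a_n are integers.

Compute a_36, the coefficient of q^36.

a_36 = 9

[q^36] f(36)=1,f(18)=1,f(12)=1,f(9)=1,f(6)=1,f(4)=1,f(3)=1,f(2)=1,f(1)=1 ⇒ 9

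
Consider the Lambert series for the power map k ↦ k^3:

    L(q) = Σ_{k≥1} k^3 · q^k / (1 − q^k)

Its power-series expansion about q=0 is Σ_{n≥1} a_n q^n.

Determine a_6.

a_6 = 252

d|6:{6,3,2,1}  Σf=216+27+8+1=252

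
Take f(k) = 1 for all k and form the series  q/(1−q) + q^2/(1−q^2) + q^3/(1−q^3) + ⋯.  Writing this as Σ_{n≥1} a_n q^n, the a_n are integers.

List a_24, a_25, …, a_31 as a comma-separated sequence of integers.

[q^24] f(24)=1,f(12)=1,f(8)=1,f(6)=1,f(4)=1,f(3)=1,f(2)=1,f(1)=1 ⇒ 8
d|25:{25,5,1}  Σf=1+1+1=3
n=26: 1·26 2·13 13·2 26·1  f→[1+1+1+1]=4
[q^27] f(27)=1,f(9)=1,f(3)=1,f(1)=1 ⇒ 4
q^28  k|28↦f(k): 28:1 14:1 7:1 4:1 2:1 1:1  a_28=6
[q^29] f(29)=1,f(1)=1 ⇒ 2
[q^30] f(30)=1,f(15)=1,f(10)=1,f(6)=1,f(5)=1,f(3)=1,f(2)=1,f(1)=1 ⇒ 8
n=31: 1·31 31·1  f→[1+1]=2

8, 3, 4, 4, 6, 2, 8, 2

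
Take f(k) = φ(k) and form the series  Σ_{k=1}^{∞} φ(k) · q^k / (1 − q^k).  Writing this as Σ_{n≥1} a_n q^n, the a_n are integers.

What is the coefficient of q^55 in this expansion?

d|55:{1,5,11,55}  Σφ=1+4+10+40=55

a_55 = 55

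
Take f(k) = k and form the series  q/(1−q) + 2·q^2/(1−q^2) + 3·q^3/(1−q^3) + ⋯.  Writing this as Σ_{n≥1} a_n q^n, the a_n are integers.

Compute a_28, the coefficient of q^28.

a_28 = 56

q^28  k|28↦f(k): 1:1 2:2 4:4 7:7 14:14 28:28  a_28=56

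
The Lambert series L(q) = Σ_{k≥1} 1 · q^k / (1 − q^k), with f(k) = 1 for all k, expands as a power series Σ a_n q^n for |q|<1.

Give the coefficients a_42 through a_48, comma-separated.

8, 2, 6, 6, 4, 2, 10

[q^42] f(1)=1,f(2)=1,f(3)=1,f(6)=1,f(7)=1,f(14)=1,f(21)=1,f(42)=1 ⇒ 8
q^43  k|43↦f(k): 43:1 1:1  a_43=2
[q^44] f(44)=1,f(22)=1,f(11)=1,f(4)=1,f(2)=1,f(1)=1 ⇒ 6
[q^45] f(45)=1,f(15)=1,f(9)=1,f(5)=1,f(3)=1,f(1)=1 ⇒ 6
[q^46] f(46)=1,f(23)=1,f(2)=1,f(1)=1 ⇒ 4
q^47  k|47↦f(k): 47:1 1:1  a_47=2
q^48  k|48↦f(k): 48:1 24:1 16:1 12:1 8:1 6:1 4:1 3:1 2:1 1:1  a_48=10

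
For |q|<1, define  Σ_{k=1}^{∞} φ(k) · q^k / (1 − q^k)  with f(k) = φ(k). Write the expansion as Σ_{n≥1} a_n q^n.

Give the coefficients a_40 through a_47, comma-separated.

q^40  k|40↦φ(k): 40:16 20:8 10:4 8:4 5:4 4:2 2:1 1:1  a_40=40
n=41: 41·1 1·41  φ→[40+1]=41
n=42: 1·42 2·21 3·14 6·7 7·6 14·3 21·2 42·1  φ→[1+1+2+2+6+6+12+12]=42
q^43  k|43↦φ(k): 1:1 43:42  a_43=43
[q^44] φ(1)=1,φ(2)=1,φ(4)=2,φ(11)=10,φ(22)=10,φ(44)=20 ⇒ 44
d|45:{45,15,9,5,3,1}  Σφ=24+8+6+4+2+1=45
[q^46] φ(46)=22,φ(23)=22,φ(2)=1,φ(1)=1 ⇒ 46
[q^47] φ(47)=46,φ(1)=1 ⇒ 47

40, 41, 42, 43, 44, 45, 46, 47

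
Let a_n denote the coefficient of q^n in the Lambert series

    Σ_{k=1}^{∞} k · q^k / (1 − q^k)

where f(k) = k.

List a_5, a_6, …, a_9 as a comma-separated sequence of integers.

[q^5] f(5)=5,f(1)=1 ⇒ 6
q^6  k|6↦f(k): 6:6 3:3 2:2 1:1  a_6=12
[q^7] f(1)=1,f(7)=7 ⇒ 8
[q^8] f(8)=8,f(4)=4,f(2)=2,f(1)=1 ⇒ 15
n=9: 1·9 3·3 9·1  f→[1+3+9]=13

6, 12, 8, 15, 13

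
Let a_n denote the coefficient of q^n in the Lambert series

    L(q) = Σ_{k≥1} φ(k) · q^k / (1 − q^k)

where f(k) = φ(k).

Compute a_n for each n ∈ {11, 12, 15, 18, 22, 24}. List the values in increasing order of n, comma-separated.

q^11  k|11↦φ(k): 1:1 11:10  a_11=11
[q^12] φ(1)=1,φ(2)=1,φ(3)=2,φ(4)=2,φ(6)=2,φ(12)=4 ⇒ 12
n=15: 1·15 3·5 5·3 15·1  φ→[1+2+4+8]=15
n=18: 1·18 2·9 3·6 6·3 9·2 18·1  φ→[1+1+2+2+6+6]=18
q^22  k|22↦φ(k): 22:10 11:10 2:1 1:1  a_22=22
d|24:{24,12,8,6,4,3,2,1}  Σφ=8+4+4+2+2+2+1+1=24

11, 12, 15, 18, 22, 24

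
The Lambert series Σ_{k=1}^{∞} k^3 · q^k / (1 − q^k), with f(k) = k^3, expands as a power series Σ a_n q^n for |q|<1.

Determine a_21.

a_21 = 9632

n=21: 21·1 7·3 3·7 1·21  f→[9261+343+27+1]=9632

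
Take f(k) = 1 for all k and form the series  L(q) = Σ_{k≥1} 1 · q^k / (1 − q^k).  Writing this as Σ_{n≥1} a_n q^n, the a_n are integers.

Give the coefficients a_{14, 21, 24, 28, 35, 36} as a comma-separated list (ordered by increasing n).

4, 4, 8, 6, 4, 9

q^14  k|14↦f(k): 1:1 2:1 7:1 14:1  a_14=4
q^21  k|21↦f(k): 1:1 3:1 7:1 21:1  a_21=4
[q^24] f(1)=1,f(2)=1,f(3)=1,f(4)=1,f(6)=1,f(8)=1,f(12)=1,f(24)=1 ⇒ 8
q^28  k|28↦f(k): 28:1 14:1 7:1 4:1 2:1 1:1  a_28=6
d|35:{35,7,5,1}  Σf=1+1+1+1=4
q^36  k|36↦f(k): 1:1 2:1 3:1 4:1 6:1 9:1 12:1 18:1 36:1  a_36=9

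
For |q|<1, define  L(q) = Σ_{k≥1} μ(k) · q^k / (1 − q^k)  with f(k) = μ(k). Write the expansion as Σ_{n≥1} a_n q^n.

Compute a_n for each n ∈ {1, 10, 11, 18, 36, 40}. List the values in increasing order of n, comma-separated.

1, 0, 0, 0, 0, 0

[q^1] μ(1)=1 ⇒ 1
d|10:{10,5,2,1}  Σμ=1+(-1)+(-1)+1=0
[q^11] μ(11)=-1,μ(1)=1 ⇒ 0
n=18: 18·1 9·2 6·3 3·6 2·9 1·18  μ→[0+0+1+(-1)+(-1)+1]=0
[q^36] μ(1)=1,μ(2)=-1,μ(3)=-1,μ(4)=0,μ(6)=1,μ(9)=0,μ(12)=0,μ(18)=0,μ(36)=0 ⇒ 0
q^40  k|40↦μ(k): 40:0 20:0 10:1 8:0 5:-1 4:0 2:-1 1:1  a_40=0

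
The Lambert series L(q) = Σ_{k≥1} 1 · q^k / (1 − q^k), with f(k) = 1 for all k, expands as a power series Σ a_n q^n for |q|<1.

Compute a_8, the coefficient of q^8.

a_8 = 4

q^8  k|8↦f(k): 1:1 2:1 4:1 8:1  a_8=4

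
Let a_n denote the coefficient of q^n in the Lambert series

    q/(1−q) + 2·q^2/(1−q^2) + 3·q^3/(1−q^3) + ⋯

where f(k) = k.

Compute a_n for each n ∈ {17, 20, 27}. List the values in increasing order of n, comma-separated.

18, 42, 40

q^17  k|17↦f(k): 1:1 17:17  a_17=18
q^20  k|20↦f(k): 20:20 10:10 5:5 4:4 2:2 1:1  a_20=42
d|27:{27,9,3,1}  Σf=27+9+3+1=40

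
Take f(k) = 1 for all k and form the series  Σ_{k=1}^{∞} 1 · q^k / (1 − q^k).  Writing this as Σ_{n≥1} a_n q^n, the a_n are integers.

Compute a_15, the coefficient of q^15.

a_15 = 4

[q^15] f(1)=1,f(3)=1,f(5)=1,f(15)=1 ⇒ 4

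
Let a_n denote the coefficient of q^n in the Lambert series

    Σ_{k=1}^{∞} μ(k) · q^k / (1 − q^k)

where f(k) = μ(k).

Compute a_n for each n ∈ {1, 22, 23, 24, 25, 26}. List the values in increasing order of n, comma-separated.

n=1: 1·1  μ→[1]=1
d|22:{22,11,2,1}  Σμ=1+(-1)+(-1)+1=0
q^23  k|23↦μ(k): 1:1 23:-1  a_23=0
n=24: 24·1 12·2 8·3 6·4 4·6 3·8 2·12 1·24  μ→[0+0+0+1+0+(-1)+(-1)+1]=0
q^25  k|25↦μ(k): 25:0 5:-1 1:1  a_25=0
q^26  k|26↦μ(k): 26:1 13:-1 2:-1 1:1  a_26=0

1, 0, 0, 0, 0, 0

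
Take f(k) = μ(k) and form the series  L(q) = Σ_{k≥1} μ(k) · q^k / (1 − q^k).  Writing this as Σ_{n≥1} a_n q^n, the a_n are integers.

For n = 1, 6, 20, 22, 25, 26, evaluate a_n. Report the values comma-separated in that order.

1, 0, 0, 0, 0, 0

n=1: 1·1  μ→[1]=1
d|6:{1,2,3,6}  Σμ=1+(-1)+(-1)+1=0
[q^20] μ(20)=0,μ(10)=1,μ(5)=-1,μ(4)=0,μ(2)=-1,μ(1)=1 ⇒ 0
q^22  k|22↦μ(k): 22:1 11:-1 2:-1 1:1  a_22=0
[q^25] μ(1)=1,μ(5)=-1,μ(25)=0 ⇒ 0
n=26: 26·1 13·2 2·13 1·26  μ→[1+(-1)+(-1)+1]=0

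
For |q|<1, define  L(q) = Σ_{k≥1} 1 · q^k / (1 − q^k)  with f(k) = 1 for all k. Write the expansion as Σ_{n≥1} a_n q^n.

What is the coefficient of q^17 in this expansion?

[q^17] f(17)=1,f(1)=1 ⇒ 2

a_17 = 2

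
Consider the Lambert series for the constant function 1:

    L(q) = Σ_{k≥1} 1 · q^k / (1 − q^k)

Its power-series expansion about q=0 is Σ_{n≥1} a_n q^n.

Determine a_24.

n=24: 1·24 2·12 3·8 4·6 6·4 8·3 12·2 24·1  f→[1+1+1+1+1+1+1+1]=8

a_24 = 8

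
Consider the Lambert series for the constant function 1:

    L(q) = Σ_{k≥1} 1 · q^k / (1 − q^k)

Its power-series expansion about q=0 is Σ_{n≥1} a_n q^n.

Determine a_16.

a_16 = 5

[q^16] f(1)=1,f(2)=1,f(4)=1,f(8)=1,f(16)=1 ⇒ 5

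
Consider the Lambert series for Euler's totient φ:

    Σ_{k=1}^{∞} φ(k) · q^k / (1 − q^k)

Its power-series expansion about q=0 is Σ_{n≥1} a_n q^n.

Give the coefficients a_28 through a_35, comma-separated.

n=28: 1·28 2·14 4·7 7·4 14·2 28·1  φ→[1+1+2+6+6+12]=28
[q^29] φ(1)=1,φ(29)=28 ⇒ 29
[q^30] φ(1)=1,φ(2)=1,φ(3)=2,φ(5)=4,φ(6)=2,φ(10)=4,φ(15)=8,φ(30)=8 ⇒ 30
d|31:{31,1}  Σφ=30+1=31
n=32: 32·1 16·2 8·4 4·8 2·16 1·32  φ→[16+8+4+2+1+1]=32
n=33: 33·1 11·3 3·11 1·33  φ→[20+10+2+1]=33
q^34  k|34↦φ(k): 34:16 17:16 2:1 1:1  a_34=34
q^35  k|35↦φ(k): 1:1 5:4 7:6 35:24  a_35=35

28, 29, 30, 31, 32, 33, 34, 35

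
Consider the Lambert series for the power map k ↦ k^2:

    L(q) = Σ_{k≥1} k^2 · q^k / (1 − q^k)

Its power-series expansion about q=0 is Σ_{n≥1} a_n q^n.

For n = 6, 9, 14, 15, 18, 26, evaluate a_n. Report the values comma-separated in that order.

q^6  k|6↦f(k): 1:1 2:4 3:9 6:36  a_6=50
[q^9] f(9)=81,f(3)=9,f(1)=1 ⇒ 91
[q^14] f(1)=1,f(2)=4,f(7)=49,f(14)=196 ⇒ 250
d|15:{15,5,3,1}  Σf=225+25+9+1=260
q^18  k|18↦f(k): 18:324 9:81 6:36 3:9 2:4 1:1  a_18=455
n=26: 1·26 2·13 13·2 26·1  f→[1+4+169+676]=850

50, 91, 250, 260, 455, 850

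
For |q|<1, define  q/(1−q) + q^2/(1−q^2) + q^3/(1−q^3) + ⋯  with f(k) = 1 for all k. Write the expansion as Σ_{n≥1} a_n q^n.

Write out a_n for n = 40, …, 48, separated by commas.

d|40:{40,20,10,8,5,4,2,1}  Σf=1+1+1+1+1+1+1+1=8
q^41  k|41↦f(k): 1:1 41:1  a_41=2
q^42  k|42↦f(k): 1:1 2:1 3:1 6:1 7:1 14:1 21:1 42:1  a_42=8
[q^43] f(43)=1,f(1)=1 ⇒ 2
q^44  k|44↦f(k): 44:1 22:1 11:1 4:1 2:1 1:1  a_44=6
q^45  k|45↦f(k): 1:1 3:1 5:1 9:1 15:1 45:1  a_45=6
d|46:{46,23,2,1}  Σf=1+1+1+1=4
d|47:{47,1}  Σf=1+1=2
[q^48] f(48)=1,f(24)=1,f(16)=1,f(12)=1,f(8)=1,f(6)=1,f(4)=1,f(3)=1,f(2)=1,f(1)=1 ⇒ 10

8, 2, 8, 2, 6, 6, 4, 2, 10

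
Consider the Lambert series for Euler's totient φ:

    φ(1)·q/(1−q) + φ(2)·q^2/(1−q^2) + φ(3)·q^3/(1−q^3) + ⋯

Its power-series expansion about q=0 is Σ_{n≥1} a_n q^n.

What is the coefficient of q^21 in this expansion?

[q^21] φ(21)=12,φ(7)=6,φ(3)=2,φ(1)=1 ⇒ 21

a_21 = 21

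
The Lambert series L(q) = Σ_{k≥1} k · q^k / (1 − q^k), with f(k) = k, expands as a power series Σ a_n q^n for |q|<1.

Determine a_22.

a_22 = 36

q^22  k|22↦f(k): 22:22 11:11 2:2 1:1  a_22=36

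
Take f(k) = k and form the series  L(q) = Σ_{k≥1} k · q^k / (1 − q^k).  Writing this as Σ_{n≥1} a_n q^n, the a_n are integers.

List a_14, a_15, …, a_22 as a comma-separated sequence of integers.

24, 24, 31, 18, 39, 20, 42, 32, 36

d|14:{1,2,7,14}  Σf=1+2+7+14=24
q^15  k|15↦f(k): 15:15 5:5 3:3 1:1  a_15=24
q^16  k|16↦f(k): 1:1 2:2 4:4 8:8 16:16  a_16=31
n=17: 17·1 1·17  f→[17+1]=18
d|18:{18,9,6,3,2,1}  Σf=18+9+6+3+2+1=39
q^19  k|19↦f(k): 19:19 1:1  a_19=20
q^20  k|20↦f(k): 20:20 10:10 5:5 4:4 2:2 1:1  a_20=42
d|21:{1,3,7,21}  Σf=1+3+7+21=32
q^22  k|22↦f(k): 1:1 2:2 11:11 22:22  a_22=36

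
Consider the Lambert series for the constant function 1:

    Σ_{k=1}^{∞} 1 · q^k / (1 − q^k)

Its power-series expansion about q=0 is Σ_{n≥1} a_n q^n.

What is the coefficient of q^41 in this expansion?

a_41 = 2

n=41: 1·41 41·1  f→[1+1]=2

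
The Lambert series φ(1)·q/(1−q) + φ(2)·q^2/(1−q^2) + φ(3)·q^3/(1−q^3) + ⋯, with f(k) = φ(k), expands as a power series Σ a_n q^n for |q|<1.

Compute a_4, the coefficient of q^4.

n=4: 4·1 2·2 1·4  φ→[2+1+1]=4

a_4 = 4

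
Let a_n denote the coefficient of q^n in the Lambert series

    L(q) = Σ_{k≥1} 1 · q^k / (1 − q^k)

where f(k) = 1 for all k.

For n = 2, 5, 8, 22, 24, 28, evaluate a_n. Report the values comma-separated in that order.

2, 2, 4, 4, 8, 6

q^2  k|2↦f(k): 2:1 1:1  a_2=2
q^5  k|5↦f(k): 5:1 1:1  a_5=2
[q^8] f(1)=1,f(2)=1,f(4)=1,f(8)=1 ⇒ 4
n=22: 1·22 2·11 11·2 22·1  f→[1+1+1+1]=4
[q^24] f(24)=1,f(12)=1,f(8)=1,f(6)=1,f(4)=1,f(3)=1,f(2)=1,f(1)=1 ⇒ 8
d|28:{1,2,4,7,14,28}  Σf=1+1+1+1+1+1=6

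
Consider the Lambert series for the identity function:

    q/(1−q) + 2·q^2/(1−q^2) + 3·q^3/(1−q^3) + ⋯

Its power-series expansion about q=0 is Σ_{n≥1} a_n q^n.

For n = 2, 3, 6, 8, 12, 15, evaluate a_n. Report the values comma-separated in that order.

n=2: 1·2 2·1  f→[1+2]=3
n=3: 1·3 3·1  f→[1+3]=4
q^6  k|6↦f(k): 6:6 3:3 2:2 1:1  a_6=12
d|8:{8,4,2,1}  Σf=8+4+2+1=15
q^12  k|12↦f(k): 12:12 6:6 4:4 3:3 2:2 1:1  a_12=28
q^15  k|15↦f(k): 15:15 5:5 3:3 1:1  a_15=24

3, 4, 12, 15, 28, 24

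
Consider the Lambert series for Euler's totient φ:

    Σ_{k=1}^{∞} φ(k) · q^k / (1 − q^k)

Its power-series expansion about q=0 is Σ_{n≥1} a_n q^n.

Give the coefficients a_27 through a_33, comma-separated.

n=27: 1·27 3·9 9·3 27·1  φ→[1+2+6+18]=27
[q^28] φ(28)=12,φ(14)=6,φ(7)=6,φ(4)=2,φ(2)=1,φ(1)=1 ⇒ 28
[q^29] φ(1)=1,φ(29)=28 ⇒ 29
d|30:{1,2,3,5,6,10,15,30}  Σφ=1+1+2+4+2+4+8+8=30
[q^31] φ(31)=30,φ(1)=1 ⇒ 31
d|32:{1,2,4,8,16,32}  Σφ=1+1+2+4+8+16=32
n=33: 33·1 11·3 3·11 1·33  φ→[20+10+2+1]=33

27, 28, 29, 30, 31, 32, 33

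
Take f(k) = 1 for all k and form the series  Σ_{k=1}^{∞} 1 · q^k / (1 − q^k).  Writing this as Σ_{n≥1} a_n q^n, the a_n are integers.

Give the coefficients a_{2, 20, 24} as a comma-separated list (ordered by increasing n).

q^2  k|2↦f(k): 2:1 1:1  a_2=2
n=20: 1·20 2·10 4·5 5·4 10·2 20·1  f→[1+1+1+1+1+1]=6
q^24  k|24↦f(k): 1:1 2:1 3:1 4:1 6:1 8:1 12:1 24:1  a_24=8

2, 6, 8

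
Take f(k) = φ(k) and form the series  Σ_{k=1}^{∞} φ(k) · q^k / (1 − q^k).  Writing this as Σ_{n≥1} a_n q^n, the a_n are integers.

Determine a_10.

n=10: 10·1 5·2 2·5 1·10  φ→[4+4+1+1]=10

a_10 = 10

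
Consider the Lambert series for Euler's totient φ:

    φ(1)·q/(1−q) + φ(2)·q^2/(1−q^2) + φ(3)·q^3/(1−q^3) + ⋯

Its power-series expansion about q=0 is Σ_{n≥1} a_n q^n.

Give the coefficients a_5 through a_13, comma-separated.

d|5:{1,5}  Σφ=1+4=5
n=6: 6·1 3·2 2·3 1·6  φ→[2+2+1+1]=6
d|7:{1,7}  Σφ=1+6=7
n=8: 8·1 4·2 2·4 1·8  φ→[4+2+1+1]=8
[q^9] φ(9)=6,φ(3)=2,φ(1)=1 ⇒ 9
d|10:{1,2,5,10}  Σφ=1+1+4+4=10
[q^11] φ(11)=10,φ(1)=1 ⇒ 11
[q^12] φ(1)=1,φ(2)=1,φ(3)=2,φ(4)=2,φ(6)=2,φ(12)=4 ⇒ 12
q^13  k|13↦φ(k): 13:12 1:1  a_13=13

5, 6, 7, 8, 9, 10, 11, 12, 13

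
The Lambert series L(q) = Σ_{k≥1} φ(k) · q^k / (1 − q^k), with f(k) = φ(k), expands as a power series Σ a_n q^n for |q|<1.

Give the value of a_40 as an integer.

d|40:{40,20,10,8,5,4,2,1}  Σφ=16+8+4+4+4+2+1+1=40

a_40 = 40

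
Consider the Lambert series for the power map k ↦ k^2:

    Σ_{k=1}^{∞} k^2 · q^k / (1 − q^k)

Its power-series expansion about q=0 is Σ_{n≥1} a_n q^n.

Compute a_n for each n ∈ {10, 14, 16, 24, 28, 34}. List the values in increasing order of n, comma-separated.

130, 250, 341, 850, 1050, 1450

[q^10] f(1)=1,f(2)=4,f(5)=25,f(10)=100 ⇒ 130
d|14:{14,7,2,1}  Σf=196+49+4+1=250
q^16  k|16↦f(k): 1:1 2:4 4:16 8:64 16:256  a_16=341
n=24: 24·1 12·2 8·3 6·4 4·6 3·8 2·12 1·24  f→[576+144+64+36+16+9+4+1]=850
d|28:{28,14,7,4,2,1}  Σf=784+196+49+16+4+1=1050
[q^34] f(1)=1,f(2)=4,f(17)=289,f(34)=1156 ⇒ 1450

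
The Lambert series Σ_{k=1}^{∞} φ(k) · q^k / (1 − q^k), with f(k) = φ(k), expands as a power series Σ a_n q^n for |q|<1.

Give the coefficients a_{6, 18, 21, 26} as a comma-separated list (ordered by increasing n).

n=6: 6·1 3·2 2·3 1·6  φ→[2+2+1+1]=6
d|18:{18,9,6,3,2,1}  Σφ=6+6+2+2+1+1=18
d|21:{1,3,7,21}  Σφ=1+2+6+12=21
q^26  k|26↦φ(k): 1:1 2:1 13:12 26:12  a_26=26

6, 18, 21, 26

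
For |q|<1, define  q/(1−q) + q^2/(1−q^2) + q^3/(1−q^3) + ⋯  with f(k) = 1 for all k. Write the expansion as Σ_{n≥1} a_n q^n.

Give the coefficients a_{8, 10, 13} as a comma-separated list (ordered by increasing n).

[q^8] f(8)=1,f(4)=1,f(2)=1,f(1)=1 ⇒ 4
[q^10] f(1)=1,f(2)=1,f(5)=1,f(10)=1 ⇒ 4
[q^13] f(1)=1,f(13)=1 ⇒ 2

4, 4, 2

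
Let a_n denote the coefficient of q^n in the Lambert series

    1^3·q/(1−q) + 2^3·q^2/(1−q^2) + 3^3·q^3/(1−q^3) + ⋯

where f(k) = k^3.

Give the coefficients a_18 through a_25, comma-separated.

6813, 6860, 9198, 9632, 11988, 12168, 16380, 15751

d|18:{1,2,3,6,9,18}  Σf=1+8+27+216+729+5832=6813
n=19: 19·1 1·19  f→[6859+1]=6860
n=20: 1·20 2·10 4·5 5·4 10·2 20·1  f→[1+8+64+125+1000+8000]=9198
d|21:{21,7,3,1}  Σf=9261+343+27+1=9632
d|22:{22,11,2,1}  Σf=10648+1331+8+1=11988
q^23  k|23↦f(k): 23:12167 1:1  a_23=12168
n=24: 24·1 12·2 8·3 6·4 4·6 3·8 2·12 1·24  f→[13824+1728+512+216+64+27+8+1]=16380
q^25  k|25↦f(k): 1:1 5:125 25:15625  a_25=15751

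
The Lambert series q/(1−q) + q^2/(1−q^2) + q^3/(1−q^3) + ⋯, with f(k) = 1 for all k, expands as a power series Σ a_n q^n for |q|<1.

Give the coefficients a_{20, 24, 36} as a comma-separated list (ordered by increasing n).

q^20  k|20↦f(k): 20:1 10:1 5:1 4:1 2:1 1:1  a_20=6
n=24: 1·24 2·12 3·8 4·6 6·4 8·3 12·2 24·1  f→[1+1+1+1+1+1+1+1]=8
d|36:{36,18,12,9,6,4,3,2,1}  Σf=1+1+1+1+1+1+1+1+1=9

6, 8, 9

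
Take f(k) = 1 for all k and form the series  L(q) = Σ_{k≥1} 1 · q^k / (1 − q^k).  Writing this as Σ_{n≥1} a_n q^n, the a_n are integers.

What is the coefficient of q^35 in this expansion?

[q^35] f(35)=1,f(7)=1,f(5)=1,f(1)=1 ⇒ 4

a_35 = 4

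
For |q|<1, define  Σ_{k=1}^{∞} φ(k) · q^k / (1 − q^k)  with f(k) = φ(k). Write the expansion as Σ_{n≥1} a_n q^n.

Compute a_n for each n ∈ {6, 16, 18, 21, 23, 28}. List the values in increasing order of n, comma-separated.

q^6  k|6↦φ(k): 1:1 2:1 3:2 6:2  a_6=6
q^16  k|16↦φ(k): 1:1 2:1 4:2 8:4 16:8  a_16=16
q^18  k|18↦φ(k): 18:6 9:6 6:2 3:2 2:1 1:1  a_18=18
n=21: 21·1 7·3 3·7 1·21  φ→[12+6+2+1]=21
n=23: 23·1 1·23  φ→[22+1]=23
[q^28] φ(28)=12,φ(14)=6,φ(7)=6,φ(4)=2,φ(2)=1,φ(1)=1 ⇒ 28

6, 16, 18, 21, 23, 28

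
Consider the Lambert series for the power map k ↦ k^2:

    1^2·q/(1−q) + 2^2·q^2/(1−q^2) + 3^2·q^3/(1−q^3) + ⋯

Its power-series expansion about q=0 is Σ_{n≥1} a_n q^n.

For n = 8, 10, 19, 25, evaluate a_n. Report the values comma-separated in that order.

85, 130, 362, 651

n=8: 8·1 4·2 2·4 1·8  f→[64+16+4+1]=85
[q^10] f(10)=100,f(5)=25,f(2)=4,f(1)=1 ⇒ 130
d|19:{19,1}  Σf=361+1=362
q^25  k|25↦f(k): 1:1 5:25 25:625  a_25=651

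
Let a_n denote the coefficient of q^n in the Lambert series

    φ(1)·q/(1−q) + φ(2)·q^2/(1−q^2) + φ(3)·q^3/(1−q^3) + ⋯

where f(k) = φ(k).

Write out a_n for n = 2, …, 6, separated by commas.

[q^2] φ(1)=1,φ(2)=1 ⇒ 2
[q^3] φ(1)=1,φ(3)=2 ⇒ 3
d|4:{4,2,1}  Σφ=2+1+1=4
q^5  k|5↦φ(k): 1:1 5:4  a_5=5
[q^6] φ(6)=2,φ(3)=2,φ(2)=1,φ(1)=1 ⇒ 6

2, 3, 4, 5, 6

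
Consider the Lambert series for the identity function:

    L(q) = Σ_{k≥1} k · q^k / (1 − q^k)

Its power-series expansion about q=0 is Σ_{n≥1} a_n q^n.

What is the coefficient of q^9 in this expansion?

[q^9] f(1)=1,f(3)=3,f(9)=9 ⇒ 13

a_9 = 13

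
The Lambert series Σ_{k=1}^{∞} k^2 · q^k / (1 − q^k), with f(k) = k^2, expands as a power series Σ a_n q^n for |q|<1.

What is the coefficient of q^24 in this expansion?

q^24  k|24↦f(k): 1:1 2:4 3:9 4:16 6:36 8:64 12:144 24:576  a_24=850

a_24 = 850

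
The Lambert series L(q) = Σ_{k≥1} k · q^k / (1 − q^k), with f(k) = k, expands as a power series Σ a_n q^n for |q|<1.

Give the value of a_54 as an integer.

a_54 = 120

q^54  k|54↦f(k): 54:54 27:27 18:18 9:9 6:6 3:3 2:2 1:1  a_54=120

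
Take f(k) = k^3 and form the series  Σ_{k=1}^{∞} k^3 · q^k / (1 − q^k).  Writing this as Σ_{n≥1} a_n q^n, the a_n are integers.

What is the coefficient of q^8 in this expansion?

d|8:{1,2,4,8}  Σf=1+8+64+512=585

a_8 = 585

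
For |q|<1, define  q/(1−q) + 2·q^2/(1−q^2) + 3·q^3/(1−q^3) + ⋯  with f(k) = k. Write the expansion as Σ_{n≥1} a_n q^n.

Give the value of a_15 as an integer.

a_15 = 24

q^15  k|15↦f(k): 15:15 5:5 3:3 1:1  a_15=24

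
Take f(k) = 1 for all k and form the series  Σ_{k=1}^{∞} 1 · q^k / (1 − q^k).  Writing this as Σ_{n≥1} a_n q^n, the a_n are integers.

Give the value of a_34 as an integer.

n=34: 1·34 2·17 17·2 34·1  f→[1+1+1+1]=4

a_34 = 4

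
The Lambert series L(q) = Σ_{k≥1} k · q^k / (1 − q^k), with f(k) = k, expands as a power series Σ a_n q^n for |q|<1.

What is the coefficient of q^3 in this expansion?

n=3: 1·3 3·1  f→[1+3]=4

a_3 = 4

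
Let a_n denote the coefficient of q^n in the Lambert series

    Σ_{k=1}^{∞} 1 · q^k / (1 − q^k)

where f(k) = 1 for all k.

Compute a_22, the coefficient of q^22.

a_22 = 4

[q^22] f(1)=1,f(2)=1,f(11)=1,f(22)=1 ⇒ 4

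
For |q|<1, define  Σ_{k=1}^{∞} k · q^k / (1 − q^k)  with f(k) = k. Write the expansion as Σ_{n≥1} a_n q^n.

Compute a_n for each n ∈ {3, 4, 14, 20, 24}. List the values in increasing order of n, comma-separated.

[q^3] f(3)=3,f(1)=1 ⇒ 4
n=4: 1·4 2·2 4·1  f→[1+2+4]=7
d|14:{14,7,2,1}  Σf=14+7+2+1=24
[q^20] f(1)=1,f(2)=2,f(4)=4,f(5)=5,f(10)=10,f(20)=20 ⇒ 42
q^24  k|24↦f(k): 24:24 12:12 8:8 6:6 4:4 3:3 2:2 1:1  a_24=60

4, 7, 24, 42, 60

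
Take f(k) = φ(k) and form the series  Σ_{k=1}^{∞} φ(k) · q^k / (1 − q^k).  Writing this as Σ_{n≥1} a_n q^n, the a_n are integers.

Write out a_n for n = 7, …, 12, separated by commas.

d|7:{1,7}  Σφ=1+6=7
n=8: 1·8 2·4 4·2 8·1  φ→[1+1+2+4]=8
[q^9] φ(9)=6,φ(3)=2,φ(1)=1 ⇒ 9
q^10  k|10↦φ(k): 10:4 5:4 2:1 1:1  a_10=10
q^11  k|11↦φ(k): 11:10 1:1  a_11=11
n=12: 1·12 2·6 3·4 4·3 6·2 12·1  φ→[1+1+2+2+2+4]=12

7, 8, 9, 10, 11, 12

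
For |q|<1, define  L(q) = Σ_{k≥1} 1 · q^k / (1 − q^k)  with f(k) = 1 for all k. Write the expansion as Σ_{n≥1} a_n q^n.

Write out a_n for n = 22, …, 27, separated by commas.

q^22  k|22↦f(k): 22:1 11:1 2:1 1:1  a_22=4
q^23  k|23↦f(k): 23:1 1:1  a_23=2
[q^24] f(24)=1,f(12)=1,f(8)=1,f(6)=1,f(4)=1,f(3)=1,f(2)=1,f(1)=1 ⇒ 8
d|25:{25,5,1}  Σf=1+1+1=3
[q^26] f(1)=1,f(2)=1,f(13)=1,f(26)=1 ⇒ 4
q^27  k|27↦f(k): 1:1 3:1 9:1 27:1  a_27=4

4, 2, 8, 3, 4, 4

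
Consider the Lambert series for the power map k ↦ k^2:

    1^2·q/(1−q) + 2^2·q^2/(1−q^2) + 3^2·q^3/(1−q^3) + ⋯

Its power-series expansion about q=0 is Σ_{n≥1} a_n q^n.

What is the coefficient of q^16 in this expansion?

a_16 = 341

n=16: 1·16 2·8 4·4 8·2 16·1  f→[1+4+16+64+256]=341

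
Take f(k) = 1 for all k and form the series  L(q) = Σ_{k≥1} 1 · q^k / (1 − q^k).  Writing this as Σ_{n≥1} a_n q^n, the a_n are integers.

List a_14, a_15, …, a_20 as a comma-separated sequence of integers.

4, 4, 5, 2, 6, 2, 6

[q^14] f(14)=1,f(7)=1,f(2)=1,f(1)=1 ⇒ 4
d|15:{15,5,3,1}  Σf=1+1+1+1=4
q^16  k|16↦f(k): 16:1 8:1 4:1 2:1 1:1  a_16=5
n=17: 17·1 1·17  f→[1+1]=2
d|18:{18,9,6,3,2,1}  Σf=1+1+1+1+1+1=6
n=19: 19·1 1·19  f→[1+1]=2
[q^20] f(20)=1,f(10)=1,f(5)=1,f(4)=1,f(2)=1,f(1)=1 ⇒ 6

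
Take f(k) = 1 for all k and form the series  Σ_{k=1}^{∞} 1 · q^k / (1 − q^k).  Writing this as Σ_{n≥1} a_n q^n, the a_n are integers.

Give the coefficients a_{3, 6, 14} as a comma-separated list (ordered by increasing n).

2, 4, 4

n=3: 1·3 3·1  f→[1+1]=2
[q^6] f(6)=1,f(3)=1,f(2)=1,f(1)=1 ⇒ 4
[q^14] f(14)=1,f(7)=1,f(2)=1,f(1)=1 ⇒ 4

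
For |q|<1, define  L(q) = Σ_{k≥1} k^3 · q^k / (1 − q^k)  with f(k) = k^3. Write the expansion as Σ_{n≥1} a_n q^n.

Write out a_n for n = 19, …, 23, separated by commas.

[q^19] f(1)=1,f(19)=6859 ⇒ 6860
n=20: 1·20 2·10 4·5 5·4 10·2 20·1  f→[1+8+64+125+1000+8000]=9198
q^21  k|21↦f(k): 1:1 3:27 7:343 21:9261  a_21=9632
q^22  k|22↦f(k): 1:1 2:8 11:1331 22:10648  a_22=11988
[q^23] f(23)=12167,f(1)=1 ⇒ 12168

6860, 9198, 9632, 11988, 12168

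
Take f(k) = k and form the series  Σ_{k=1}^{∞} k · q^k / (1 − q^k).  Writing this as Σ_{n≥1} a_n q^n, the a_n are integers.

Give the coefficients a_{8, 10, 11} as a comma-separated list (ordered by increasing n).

d|8:{8,4,2,1}  Σf=8+4+2+1=15
q^10  k|10↦f(k): 1:1 2:2 5:5 10:10  a_10=18
n=11: 1·11 11·1  f→[1+11]=12

15, 18, 12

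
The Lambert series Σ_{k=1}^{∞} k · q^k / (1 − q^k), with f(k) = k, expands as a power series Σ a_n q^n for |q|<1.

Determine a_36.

a_36 = 91

q^36  k|36↦f(k): 1:1 2:2 3:3 4:4 6:6 9:9 12:12 18:18 36:36  a_36=91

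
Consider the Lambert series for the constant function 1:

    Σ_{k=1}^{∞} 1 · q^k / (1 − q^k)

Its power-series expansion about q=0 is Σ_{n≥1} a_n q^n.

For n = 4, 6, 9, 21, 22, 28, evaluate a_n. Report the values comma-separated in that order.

3, 4, 3, 4, 4, 6

n=4: 4·1 2·2 1·4  f→[1+1+1]=3
q^6  k|6↦f(k): 1:1 2:1 3:1 6:1  a_6=4
q^9  k|9↦f(k): 9:1 3:1 1:1  a_9=3
q^21  k|21↦f(k): 21:1 7:1 3:1 1:1  a_21=4
d|22:{22,11,2,1}  Σf=1+1+1+1=4
d|28:{1,2,4,7,14,28}  Σf=1+1+1+1+1+1=6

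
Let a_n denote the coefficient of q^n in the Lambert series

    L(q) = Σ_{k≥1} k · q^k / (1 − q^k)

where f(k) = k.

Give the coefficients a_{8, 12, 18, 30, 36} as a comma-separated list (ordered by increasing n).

15, 28, 39, 72, 91

[q^8] f(1)=1,f(2)=2,f(4)=4,f(8)=8 ⇒ 15
n=12: 12·1 6·2 4·3 3·4 2·6 1·12  f→[12+6+4+3+2+1]=28
d|18:{1,2,3,6,9,18}  Σf=1+2+3+6+9+18=39
n=30: 1·30 2·15 3·10 5·6 6·5 10·3 15·2 30·1  f→[1+2+3+5+6+10+15+30]=72
[q^36] f(36)=36,f(18)=18,f(12)=12,f(9)=9,f(6)=6,f(4)=4,f(3)=3,f(2)=2,f(1)=1 ⇒ 91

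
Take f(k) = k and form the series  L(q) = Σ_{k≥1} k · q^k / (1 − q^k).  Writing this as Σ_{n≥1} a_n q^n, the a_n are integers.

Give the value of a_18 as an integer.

d|18:{1,2,3,6,9,18}  Σf=1+2+3+6+9+18=39

a_18 = 39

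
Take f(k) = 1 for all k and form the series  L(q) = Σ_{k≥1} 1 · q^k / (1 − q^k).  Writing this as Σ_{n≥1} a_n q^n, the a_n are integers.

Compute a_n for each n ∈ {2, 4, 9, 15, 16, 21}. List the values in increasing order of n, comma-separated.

[q^2] f(2)=1,f(1)=1 ⇒ 2
q^4  k|4↦f(k): 1:1 2:1 4:1  a_4=3
n=9: 1·9 3·3 9·1  f→[1+1+1]=3
q^15  k|15↦f(k): 1:1 3:1 5:1 15:1  a_15=4
d|16:{16,8,4,2,1}  Σf=1+1+1+1+1=5
n=21: 21·1 7·3 3·7 1·21  f→[1+1+1+1]=4

2, 3, 3, 4, 5, 4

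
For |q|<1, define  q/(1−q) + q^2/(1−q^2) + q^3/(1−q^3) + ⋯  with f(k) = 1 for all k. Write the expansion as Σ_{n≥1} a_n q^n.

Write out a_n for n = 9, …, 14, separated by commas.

3, 4, 2, 6, 2, 4

d|9:{1,3,9}  Σf=1+1+1=3
n=10: 1·10 2·5 5·2 10·1  f→[1+1+1+1]=4
d|11:{1,11}  Σf=1+1=2
d|12:{12,6,4,3,2,1}  Σf=1+1+1+1+1+1=6
n=13: 1·13 13·1  f→[1+1]=2
q^14  k|14↦f(k): 1:1 2:1 7:1 14:1  a_14=4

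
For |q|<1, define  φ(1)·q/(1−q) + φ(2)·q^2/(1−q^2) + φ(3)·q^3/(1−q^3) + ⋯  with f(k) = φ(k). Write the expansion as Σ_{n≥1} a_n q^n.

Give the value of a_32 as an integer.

n=32: 1·32 2·16 4·8 8·4 16·2 32·1  φ→[1+1+2+4+8+16]=32

a_32 = 32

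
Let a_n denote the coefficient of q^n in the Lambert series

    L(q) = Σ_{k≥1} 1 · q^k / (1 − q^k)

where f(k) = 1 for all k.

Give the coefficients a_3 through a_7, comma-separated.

2, 3, 2, 4, 2

q^3  k|3↦f(k): 1:1 3:1  a_3=2
d|4:{1,2,4}  Σf=1+1+1=3
q^5  k|5↦f(k): 5:1 1:1  a_5=2
d|6:{6,3,2,1}  Σf=1+1+1+1=4
d|7:{7,1}  Σf=1+1=2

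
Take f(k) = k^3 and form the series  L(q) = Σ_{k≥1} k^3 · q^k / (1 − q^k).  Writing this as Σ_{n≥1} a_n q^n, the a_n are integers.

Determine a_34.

n=34: 1·34 2·17 17·2 34·1  f→[1+8+4913+39304]=44226

a_34 = 44226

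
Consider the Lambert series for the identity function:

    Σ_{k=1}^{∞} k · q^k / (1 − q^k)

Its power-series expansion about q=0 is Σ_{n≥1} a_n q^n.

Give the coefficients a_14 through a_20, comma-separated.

24, 24, 31, 18, 39, 20, 42

d|14:{1,2,7,14}  Σf=1+2+7+14=24
q^15  k|15↦f(k): 15:15 5:5 3:3 1:1  a_15=24
n=16: 16·1 8·2 4·4 2·8 1·16  f→[16+8+4+2+1]=31
q^17  k|17↦f(k): 1:1 17:17  a_17=18
n=18: 18·1 9·2 6·3 3·6 2·9 1·18  f→[18+9+6+3+2+1]=39
[q^19] f(1)=1,f(19)=19 ⇒ 20
n=20: 1·20 2·10 4·5 5·4 10·2 20·1  f→[1+2+4+5+10+20]=42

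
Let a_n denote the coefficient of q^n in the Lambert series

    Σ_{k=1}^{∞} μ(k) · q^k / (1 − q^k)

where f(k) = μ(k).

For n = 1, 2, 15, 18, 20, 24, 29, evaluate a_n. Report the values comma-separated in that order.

n=1: 1·1  μ→[1]=1
q^2  k|2↦μ(k): 1:1 2:-1  a_2=0
[q^15] μ(1)=1,μ(3)=-1,μ(5)=-1,μ(15)=1 ⇒ 0
q^18  k|18↦μ(k): 1:1 2:-1 3:-1 6:1 9:0 18:0  a_18=0
n=20: 1·20 2·10 4·5 5·4 10·2 20·1  μ→[1+(-1)+0+(-1)+1+0]=0
n=24: 1·24 2·12 3·8 4·6 6·4 8·3 12·2 24·1  μ→[1+(-1)+(-1)+0+1+0+0+0]=0
[q^29] μ(1)=1,μ(29)=-1 ⇒ 0

1, 0, 0, 0, 0, 0, 0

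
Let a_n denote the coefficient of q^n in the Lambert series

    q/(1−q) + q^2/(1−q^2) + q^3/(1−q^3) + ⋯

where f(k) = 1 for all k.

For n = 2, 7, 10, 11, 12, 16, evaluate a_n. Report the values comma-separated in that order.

q^2  k|2↦f(k): 1:1 2:1  a_2=2
q^7  k|7↦f(k): 7:1 1:1  a_7=2
q^10  k|10↦f(k): 1:1 2:1 5:1 10:1  a_10=4
d|11:{1,11}  Σf=1+1=2
[q^12] f(12)=1,f(6)=1,f(4)=1,f(3)=1,f(2)=1,f(1)=1 ⇒ 6
[q^16] f(16)=1,f(8)=1,f(4)=1,f(2)=1,f(1)=1 ⇒ 5

2, 2, 4, 2, 6, 5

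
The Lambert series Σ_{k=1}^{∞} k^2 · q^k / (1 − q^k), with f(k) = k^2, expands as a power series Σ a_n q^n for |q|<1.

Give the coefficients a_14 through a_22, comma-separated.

250, 260, 341, 290, 455, 362, 546, 500, 610

q^14  k|14↦f(k): 14:196 7:49 2:4 1:1  a_14=250
[q^15] f(1)=1,f(3)=9,f(5)=25,f(15)=225 ⇒ 260
q^16  k|16↦f(k): 16:256 8:64 4:16 2:4 1:1  a_16=341
d|17:{17,1}  Σf=289+1=290
d|18:{1,2,3,6,9,18}  Σf=1+4+9+36+81+324=455
[q^19] f(1)=1,f(19)=361 ⇒ 362
[q^20] f(1)=1,f(2)=4,f(4)=16,f(5)=25,f(10)=100,f(20)=400 ⇒ 546
n=21: 21·1 7·3 3·7 1·21  f→[441+49+9+1]=500
[q^22] f(22)=484,f(11)=121,f(2)=4,f(1)=1 ⇒ 610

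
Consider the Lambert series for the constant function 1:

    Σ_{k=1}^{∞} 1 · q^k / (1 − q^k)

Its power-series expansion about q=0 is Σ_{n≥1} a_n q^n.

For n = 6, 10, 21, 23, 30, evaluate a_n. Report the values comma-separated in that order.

d|6:{1,2,3,6}  Σf=1+1+1+1=4
d|10:{1,2,5,10}  Σf=1+1+1+1=4
n=21: 21·1 7·3 3·7 1·21  f→[1+1+1+1]=4
[q^23] f(1)=1,f(23)=1 ⇒ 2
d|30:{1,2,3,5,6,10,15,30}  Σf=1+1+1+1+1+1+1+1=8

4, 4, 4, 2, 8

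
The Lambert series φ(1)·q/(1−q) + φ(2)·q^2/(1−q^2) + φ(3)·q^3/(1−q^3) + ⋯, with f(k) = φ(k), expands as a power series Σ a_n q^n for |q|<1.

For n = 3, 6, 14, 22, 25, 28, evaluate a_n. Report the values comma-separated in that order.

[q^3] φ(3)=2,φ(1)=1 ⇒ 3
d|6:{6,3,2,1}  Σφ=2+2+1+1=6
n=14: 1·14 2·7 7·2 14·1  φ→[1+1+6+6]=14
q^22  k|22↦φ(k): 1:1 2:1 11:10 22:10  a_22=22
q^25  k|25↦φ(k): 25:20 5:4 1:1  a_25=25
q^28  k|28↦φ(k): 28:12 14:6 7:6 4:2 2:1 1:1  a_28=28

3, 6, 14, 22, 25, 28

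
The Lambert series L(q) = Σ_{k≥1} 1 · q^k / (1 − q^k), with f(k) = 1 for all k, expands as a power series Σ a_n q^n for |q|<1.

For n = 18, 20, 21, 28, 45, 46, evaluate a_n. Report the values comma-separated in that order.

n=18: 1·18 2·9 3·6 6·3 9·2 18·1  f→[1+1+1+1+1+1]=6
n=20: 1·20 2·10 4·5 5·4 10·2 20·1  f→[1+1+1+1+1+1]=6
[q^21] f(1)=1,f(3)=1,f(7)=1,f(21)=1 ⇒ 4
[q^28] f(1)=1,f(2)=1,f(4)=1,f(7)=1,f(14)=1,f(28)=1 ⇒ 6
[q^45] f(1)=1,f(3)=1,f(5)=1,f(9)=1,f(15)=1,f(45)=1 ⇒ 6
d|46:{46,23,2,1}  Σf=1+1+1+1=4

6, 6, 4, 6, 6, 4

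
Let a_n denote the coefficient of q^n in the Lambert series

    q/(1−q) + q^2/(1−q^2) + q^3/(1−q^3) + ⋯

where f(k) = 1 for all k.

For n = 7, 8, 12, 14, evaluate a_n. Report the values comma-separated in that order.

2, 4, 6, 4

q^7  k|7↦f(k): 1:1 7:1  a_7=2
[q^8] f(1)=1,f(2)=1,f(4)=1,f(8)=1 ⇒ 4
q^12  k|12↦f(k): 1:1 2:1 3:1 4:1 6:1 12:1  a_12=6
q^14  k|14↦f(k): 14:1 7:1 2:1 1:1  a_14=4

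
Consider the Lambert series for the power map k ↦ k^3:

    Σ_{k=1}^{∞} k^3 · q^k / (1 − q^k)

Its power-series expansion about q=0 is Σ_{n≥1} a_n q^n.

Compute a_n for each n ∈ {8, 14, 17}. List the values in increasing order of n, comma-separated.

585, 3096, 4914

q^8  k|8↦f(k): 1:1 2:8 4:64 8:512  a_8=585
n=14: 14·1 7·2 2·7 1·14  f→[2744+343+8+1]=3096
d|17:{17,1}  Σf=4913+1=4914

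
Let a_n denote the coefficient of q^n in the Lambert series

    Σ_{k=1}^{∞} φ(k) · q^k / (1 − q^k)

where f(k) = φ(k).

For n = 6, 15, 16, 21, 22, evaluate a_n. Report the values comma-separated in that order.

d|6:{1,2,3,6}  Σφ=1+1+2+2=6
q^15  k|15↦φ(k): 1:1 3:2 5:4 15:8  a_15=15
q^16  k|16↦φ(k): 16:8 8:4 4:2 2:1 1:1  a_16=16
n=21: 1·21 3·7 7·3 21·1  φ→[1+2+6+12]=21
[q^22] φ(1)=1,φ(2)=1,φ(11)=10,φ(22)=10 ⇒ 22

6, 15, 16, 21, 22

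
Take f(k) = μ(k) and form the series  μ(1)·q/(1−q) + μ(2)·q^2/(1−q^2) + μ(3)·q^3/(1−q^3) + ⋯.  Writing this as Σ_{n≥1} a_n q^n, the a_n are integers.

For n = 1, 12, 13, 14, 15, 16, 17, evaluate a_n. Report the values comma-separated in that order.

d|1:{1}  Σμ=1=1
n=12: 12·1 6·2 4·3 3·4 2·6 1·12  μ→[0+1+0+(-1)+(-1)+1]=0
n=13: 13·1 1·13  μ→[(-1)+1]=0
d|14:{1,2,7,14}  Σμ=1+(-1)+(-1)+1=0
n=15: 15·1 5·3 3·5 1·15  μ→[1+(-1)+(-1)+1]=0
[q^16] μ(16)=0,μ(8)=0,μ(4)=0,μ(2)=-1,μ(1)=1 ⇒ 0
d|17:{17,1}  Σμ=(-1)+1=0

1, 0, 0, 0, 0, 0, 0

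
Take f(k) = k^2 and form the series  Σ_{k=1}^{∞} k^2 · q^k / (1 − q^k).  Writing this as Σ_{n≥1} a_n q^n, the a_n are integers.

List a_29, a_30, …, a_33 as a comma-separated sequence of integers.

842, 1300, 962, 1365, 1220

q^29  k|29↦f(k): 29:841 1:1  a_29=842
q^30  k|30↦f(k): 1:1 2:4 3:9 5:25 6:36 10:100 15:225 30:900  a_30=1300
n=31: 31·1 1·31  f→[961+1]=962
q^32  k|32↦f(k): 1:1 2:4 4:16 8:64 16:256 32:1024  a_32=1365
d|33:{1,3,11,33}  Σf=1+9+121+1089=1220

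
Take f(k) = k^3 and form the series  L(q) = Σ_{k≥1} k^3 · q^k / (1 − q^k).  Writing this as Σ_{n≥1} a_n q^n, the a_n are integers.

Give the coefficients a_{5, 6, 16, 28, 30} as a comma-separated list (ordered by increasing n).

n=5: 5·1 1·5  f→[125+1]=126
d|6:{6,3,2,1}  Σf=216+27+8+1=252
[q^16] f(1)=1,f(2)=8,f(4)=64,f(8)=512,f(16)=4096 ⇒ 4681
n=28: 1·28 2·14 4·7 7·4 14·2 28·1  f→[1+8+64+343+2744+21952]=25112
d|30:{30,15,10,6,5,3,2,1}  Σf=27000+3375+1000+216+125+27+8+1=31752

126, 252, 4681, 25112, 31752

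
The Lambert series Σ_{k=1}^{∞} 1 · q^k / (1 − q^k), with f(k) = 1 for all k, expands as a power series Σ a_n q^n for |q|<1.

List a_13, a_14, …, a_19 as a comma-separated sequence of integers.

n=13: 13·1 1·13  f→[1+1]=2
q^14  k|14↦f(k): 14:1 7:1 2:1 1:1  a_14=4
[q^15] f(15)=1,f(5)=1,f(3)=1,f(1)=1 ⇒ 4
[q^16] f(1)=1,f(2)=1,f(4)=1,f(8)=1,f(16)=1 ⇒ 5
d|17:{17,1}  Σf=1+1=2
q^18  k|18↦f(k): 1:1 2:1 3:1 6:1 9:1 18:1  a_18=6
n=19: 1·19 19·1  f→[1+1]=2

2, 4, 4, 5, 2, 6, 2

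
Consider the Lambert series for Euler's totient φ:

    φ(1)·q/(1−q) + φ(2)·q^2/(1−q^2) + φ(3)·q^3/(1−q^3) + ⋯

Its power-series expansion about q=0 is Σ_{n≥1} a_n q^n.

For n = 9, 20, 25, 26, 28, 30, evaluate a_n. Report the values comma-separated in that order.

[q^9] φ(9)=6,φ(3)=2,φ(1)=1 ⇒ 9
n=20: 1·20 2·10 4·5 5·4 10·2 20·1  φ→[1+1+2+4+4+8]=20
[q^25] φ(1)=1,φ(5)=4,φ(25)=20 ⇒ 25
d|26:{1,2,13,26}  Σφ=1+1+12+12=26
q^28  k|28↦φ(k): 1:1 2:1 4:2 7:6 14:6 28:12  a_28=28
n=30: 1·30 2·15 3·10 5·6 6·5 10·3 15·2 30·1  φ→[1+1+2+4+2+4+8+8]=30

9, 20, 25, 26, 28, 30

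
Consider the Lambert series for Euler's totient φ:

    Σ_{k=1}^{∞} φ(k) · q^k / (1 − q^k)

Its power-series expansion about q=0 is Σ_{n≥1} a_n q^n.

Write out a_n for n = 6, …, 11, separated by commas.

[q^6] φ(6)=2,φ(3)=2,φ(2)=1,φ(1)=1 ⇒ 6
d|7:{1,7}  Σφ=1+6=7
q^8  k|8↦φ(k): 8:4 4:2 2:1 1:1  a_8=8
d|9:{9,3,1}  Σφ=6+2+1=9
q^10  k|10↦φ(k): 1:1 2:1 5:4 10:4  a_10=10
[q^11] φ(11)=10,φ(1)=1 ⇒ 11

6, 7, 8, 9, 10, 11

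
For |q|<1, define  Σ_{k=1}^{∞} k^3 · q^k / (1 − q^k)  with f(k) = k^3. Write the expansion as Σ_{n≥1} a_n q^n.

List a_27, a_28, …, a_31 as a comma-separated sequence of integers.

20440, 25112, 24390, 31752, 29792

d|27:{27,9,3,1}  Σf=19683+729+27+1=20440
d|28:{1,2,4,7,14,28}  Σf=1+8+64+343+2744+21952=25112
q^29  k|29↦f(k): 1:1 29:24389  a_29=24390
q^30  k|30↦f(k): 30:27000 15:3375 10:1000 6:216 5:125 3:27 2:8 1:1  a_30=31752
d|31:{31,1}  Σf=29791+1=29792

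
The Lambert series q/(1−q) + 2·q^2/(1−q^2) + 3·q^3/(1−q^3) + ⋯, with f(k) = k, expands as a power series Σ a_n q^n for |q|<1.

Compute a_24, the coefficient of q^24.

a_24 = 60

n=24: 1·24 2·12 3·8 4·6 6·4 8·3 12·2 24·1  f→[1+2+3+4+6+8+12+24]=60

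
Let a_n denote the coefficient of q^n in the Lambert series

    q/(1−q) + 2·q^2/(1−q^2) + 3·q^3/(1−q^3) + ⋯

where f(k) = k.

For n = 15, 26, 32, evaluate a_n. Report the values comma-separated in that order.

q^15  k|15↦f(k): 1:1 3:3 5:5 15:15  a_15=24
[q^26] f(1)=1,f(2)=2,f(13)=13,f(26)=26 ⇒ 42
[q^32] f(1)=1,f(2)=2,f(4)=4,f(8)=8,f(16)=16,f(32)=32 ⇒ 63

24, 42, 63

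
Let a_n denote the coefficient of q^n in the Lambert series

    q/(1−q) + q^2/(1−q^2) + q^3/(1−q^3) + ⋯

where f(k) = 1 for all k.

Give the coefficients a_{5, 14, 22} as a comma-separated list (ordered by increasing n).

2, 4, 4

q^5  k|5↦f(k): 1:1 5:1  a_5=2
d|14:{14,7,2,1}  Σf=1+1+1+1=4
n=22: 1·22 2·11 11·2 22·1  f→[1+1+1+1]=4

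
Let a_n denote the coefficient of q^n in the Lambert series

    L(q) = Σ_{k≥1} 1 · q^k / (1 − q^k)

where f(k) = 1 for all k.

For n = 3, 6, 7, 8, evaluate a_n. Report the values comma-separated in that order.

[q^3] f(3)=1,f(1)=1 ⇒ 2
n=6: 6·1 3·2 2·3 1·6  f→[1+1+1+1]=4
q^7  k|7↦f(k): 1:1 7:1  a_7=2
q^8  k|8↦f(k): 1:1 2:1 4:1 8:1  a_8=4

2, 4, 2, 4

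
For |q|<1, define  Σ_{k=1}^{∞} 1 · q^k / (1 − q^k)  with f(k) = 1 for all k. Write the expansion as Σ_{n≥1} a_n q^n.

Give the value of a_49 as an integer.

a_49 = 3

n=49: 1·49 7·7 49·1  f→[1+1+1]=3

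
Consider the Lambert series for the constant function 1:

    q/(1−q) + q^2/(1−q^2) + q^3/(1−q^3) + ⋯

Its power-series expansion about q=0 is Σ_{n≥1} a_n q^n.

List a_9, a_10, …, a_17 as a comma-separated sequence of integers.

3, 4, 2, 6, 2, 4, 4, 5, 2

n=9: 1·9 3·3 9·1  f→[1+1+1]=3
[q^10] f(10)=1,f(5)=1,f(2)=1,f(1)=1 ⇒ 4
n=11: 11·1 1·11  f→[1+1]=2
n=12: 12·1 6·2 4·3 3·4 2·6 1·12  f→[1+1+1+1+1+1]=6
[q^13] f(1)=1,f(13)=1 ⇒ 2
[q^14] f(1)=1,f(2)=1,f(7)=1,f(14)=1 ⇒ 4
[q^15] f(1)=1,f(3)=1,f(5)=1,f(15)=1 ⇒ 4
d|16:{1,2,4,8,16}  Σf=1+1+1+1+1=5
n=17: 1·17 17·1  f→[1+1]=2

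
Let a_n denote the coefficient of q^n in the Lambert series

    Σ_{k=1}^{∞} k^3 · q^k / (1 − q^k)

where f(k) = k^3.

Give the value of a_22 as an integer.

a_22 = 11988

[q^22] f(22)=10648,f(11)=1331,f(2)=8,f(1)=1 ⇒ 11988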